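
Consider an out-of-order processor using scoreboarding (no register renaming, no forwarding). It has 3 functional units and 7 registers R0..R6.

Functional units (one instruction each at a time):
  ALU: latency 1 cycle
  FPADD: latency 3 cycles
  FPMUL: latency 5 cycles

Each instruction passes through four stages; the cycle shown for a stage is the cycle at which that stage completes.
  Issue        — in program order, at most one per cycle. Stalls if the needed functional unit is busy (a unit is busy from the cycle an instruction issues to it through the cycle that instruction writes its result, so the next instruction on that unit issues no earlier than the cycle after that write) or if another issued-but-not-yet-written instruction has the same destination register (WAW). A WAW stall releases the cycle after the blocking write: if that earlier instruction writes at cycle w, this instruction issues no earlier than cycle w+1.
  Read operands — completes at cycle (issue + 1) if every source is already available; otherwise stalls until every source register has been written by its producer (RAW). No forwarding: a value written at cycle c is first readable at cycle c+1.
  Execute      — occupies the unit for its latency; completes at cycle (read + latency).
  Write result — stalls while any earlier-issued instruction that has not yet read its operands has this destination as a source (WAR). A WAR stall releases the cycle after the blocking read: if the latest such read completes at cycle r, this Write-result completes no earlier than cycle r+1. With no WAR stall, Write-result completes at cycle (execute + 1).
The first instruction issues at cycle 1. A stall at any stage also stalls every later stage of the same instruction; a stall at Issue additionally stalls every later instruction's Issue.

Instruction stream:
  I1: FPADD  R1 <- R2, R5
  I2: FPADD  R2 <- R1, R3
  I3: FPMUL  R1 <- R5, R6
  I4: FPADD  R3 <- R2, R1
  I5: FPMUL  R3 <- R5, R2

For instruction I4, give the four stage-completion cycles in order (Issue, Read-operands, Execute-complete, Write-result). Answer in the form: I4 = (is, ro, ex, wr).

I4 = (13, 16, 19, 20)

cycle 1: I1 dispatched to FPADD
cycle 2: I1 operands ready
cycle 5: I1 complete
cycle 6: R1←I1
cycle 7: I2 dispatched to FPADD
cycle 8: I2 operands ready; I3 dispatched to FPMUL
cycle 9: I3 operands ready
cycle 11: I2 complete
cycle 12: R2←I2
cycle 13: I4 dispatched to FPADD
cycle 14: I3 complete
cycle 15: R1←I3
cycle 16: I4 operands ready
cycle 19: I4 complete
cycle 20: R3←I4
cycle 21: I5 dispatched to FPMUL
cycle 22: I5 operands ready
cycle 27: I5 complete
cycle 28: R3←I5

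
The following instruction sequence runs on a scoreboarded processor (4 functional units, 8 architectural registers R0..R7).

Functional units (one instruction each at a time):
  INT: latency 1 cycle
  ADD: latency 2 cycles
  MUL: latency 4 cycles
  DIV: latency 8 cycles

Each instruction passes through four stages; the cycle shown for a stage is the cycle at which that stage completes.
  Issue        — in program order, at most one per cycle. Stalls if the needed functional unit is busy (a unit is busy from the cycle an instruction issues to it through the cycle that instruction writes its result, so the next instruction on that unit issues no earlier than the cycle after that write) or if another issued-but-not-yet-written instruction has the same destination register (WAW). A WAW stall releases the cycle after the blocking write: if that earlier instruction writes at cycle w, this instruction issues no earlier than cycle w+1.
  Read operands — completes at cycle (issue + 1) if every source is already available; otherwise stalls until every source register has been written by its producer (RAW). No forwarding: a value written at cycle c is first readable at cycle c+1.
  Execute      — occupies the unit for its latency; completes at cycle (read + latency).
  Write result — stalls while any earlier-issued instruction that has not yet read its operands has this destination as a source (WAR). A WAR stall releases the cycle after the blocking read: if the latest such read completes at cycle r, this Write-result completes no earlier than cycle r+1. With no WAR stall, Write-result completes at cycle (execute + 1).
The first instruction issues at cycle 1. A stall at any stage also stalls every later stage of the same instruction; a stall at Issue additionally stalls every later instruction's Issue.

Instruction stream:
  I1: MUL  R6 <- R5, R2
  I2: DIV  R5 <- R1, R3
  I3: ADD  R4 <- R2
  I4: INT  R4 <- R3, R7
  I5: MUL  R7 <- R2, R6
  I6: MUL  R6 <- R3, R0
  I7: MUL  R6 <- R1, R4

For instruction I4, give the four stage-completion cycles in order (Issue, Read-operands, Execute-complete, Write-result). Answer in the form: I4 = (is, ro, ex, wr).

c1: I1 dispatched to MUL
c2: I1 operands ready · I2 dispatched to DIV
c3: I2 operands ready · I3 dispatched to ADD
c4: I3 operands ready
c6: I1 complete · I3 complete
c7: R6←I1 · R4←I3
c8: I4 dispatched to INT
c9: I4 operands ready · I5 dispatched to MUL
c10: I4 complete · I5 operands ready
c11: I2 complete · R4←I4
c12: R5←I2
c14: I5 complete
c15: R7←I5
c16: I6 dispatched to MUL
c17: I6 operands ready
c21: I6 complete
c22: R6←I6
c23: I7 dispatched to MUL
c24: I7 operands ready
c28: I7 complete
c29: R6←I7

I4 = (8, 9, 10, 11)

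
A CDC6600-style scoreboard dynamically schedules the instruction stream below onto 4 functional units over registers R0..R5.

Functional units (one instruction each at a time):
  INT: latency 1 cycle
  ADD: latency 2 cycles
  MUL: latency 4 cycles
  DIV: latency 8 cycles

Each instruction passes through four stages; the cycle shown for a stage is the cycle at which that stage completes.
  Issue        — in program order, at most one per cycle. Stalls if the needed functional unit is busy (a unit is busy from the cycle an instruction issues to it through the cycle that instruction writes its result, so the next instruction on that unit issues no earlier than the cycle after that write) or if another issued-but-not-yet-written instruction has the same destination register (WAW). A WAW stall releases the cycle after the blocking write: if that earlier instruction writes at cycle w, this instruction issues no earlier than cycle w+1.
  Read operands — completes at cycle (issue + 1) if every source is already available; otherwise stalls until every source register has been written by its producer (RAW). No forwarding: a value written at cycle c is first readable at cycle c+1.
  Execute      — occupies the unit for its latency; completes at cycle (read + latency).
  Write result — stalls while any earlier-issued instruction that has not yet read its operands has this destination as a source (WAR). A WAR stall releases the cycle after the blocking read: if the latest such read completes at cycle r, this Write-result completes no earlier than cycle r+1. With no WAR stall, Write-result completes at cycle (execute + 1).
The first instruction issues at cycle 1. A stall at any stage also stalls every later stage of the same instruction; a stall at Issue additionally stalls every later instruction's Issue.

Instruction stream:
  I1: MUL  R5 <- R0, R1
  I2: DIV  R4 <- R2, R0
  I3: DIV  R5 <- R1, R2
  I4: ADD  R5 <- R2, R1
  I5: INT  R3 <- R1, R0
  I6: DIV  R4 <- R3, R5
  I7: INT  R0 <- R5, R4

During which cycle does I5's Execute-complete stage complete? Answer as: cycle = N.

I1  is:1  ro:2  ex:6  wr:7
I2  is:2  ro:3  ex:11  wr:12
I3  is:13  ro:14  ex:22  wr:23  — struct: DIV busy until I2 writes@12
I4  is:24  ro:25  ex:27  wr:28  — WAW R5: wait I3 write@23
I5  is:25  ro:26  ex:27  wr:28
I6  is:26  ro:29  ex:37  wr:38  — RAW R3: wait I5 write@28, RAW R5: wait I4 write@28
I7  is:29  ro:39  ex:40  wr:41  — struct: INT busy until I5 writes@28, RAW R4: wait I6 write@38

cycle = 27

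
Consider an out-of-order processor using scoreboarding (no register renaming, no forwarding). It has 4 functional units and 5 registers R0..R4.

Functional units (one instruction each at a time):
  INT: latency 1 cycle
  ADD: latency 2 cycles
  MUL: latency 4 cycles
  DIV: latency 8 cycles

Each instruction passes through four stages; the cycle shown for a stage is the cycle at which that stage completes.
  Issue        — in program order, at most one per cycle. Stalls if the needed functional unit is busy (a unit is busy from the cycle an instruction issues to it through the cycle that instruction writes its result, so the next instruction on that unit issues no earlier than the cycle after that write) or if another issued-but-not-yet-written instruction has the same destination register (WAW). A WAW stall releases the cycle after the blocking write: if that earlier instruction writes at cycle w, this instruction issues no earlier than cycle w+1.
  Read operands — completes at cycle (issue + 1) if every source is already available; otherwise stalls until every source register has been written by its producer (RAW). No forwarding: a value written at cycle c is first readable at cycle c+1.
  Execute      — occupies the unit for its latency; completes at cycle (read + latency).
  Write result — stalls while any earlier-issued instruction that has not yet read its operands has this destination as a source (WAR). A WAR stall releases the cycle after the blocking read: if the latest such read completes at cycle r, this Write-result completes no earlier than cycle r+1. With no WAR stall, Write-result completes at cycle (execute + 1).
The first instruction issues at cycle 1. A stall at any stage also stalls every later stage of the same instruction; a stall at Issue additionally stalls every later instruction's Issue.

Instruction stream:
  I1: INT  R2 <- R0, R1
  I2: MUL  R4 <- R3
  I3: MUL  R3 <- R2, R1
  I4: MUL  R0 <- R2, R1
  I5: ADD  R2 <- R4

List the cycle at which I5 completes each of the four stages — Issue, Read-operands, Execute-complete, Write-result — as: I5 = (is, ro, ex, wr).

c1: I1→INT
c2: I1 RO; I2→MUL
c3: I1 EX; I2 RO
c4: I1 WR R2
c7: I2 EX
c8: I2 WR R4
c9: I3→MUL
c10: I3 RO
c14: I3 EX
c15: I3 WR R3
c16: I4→MUL
c17: I4 RO; I5→ADD
c18: I5 RO
c20: I5 EX
c21: I4 EX; I5 WR R2
c22: I4 WR R0

I5 = (17, 18, 20, 21)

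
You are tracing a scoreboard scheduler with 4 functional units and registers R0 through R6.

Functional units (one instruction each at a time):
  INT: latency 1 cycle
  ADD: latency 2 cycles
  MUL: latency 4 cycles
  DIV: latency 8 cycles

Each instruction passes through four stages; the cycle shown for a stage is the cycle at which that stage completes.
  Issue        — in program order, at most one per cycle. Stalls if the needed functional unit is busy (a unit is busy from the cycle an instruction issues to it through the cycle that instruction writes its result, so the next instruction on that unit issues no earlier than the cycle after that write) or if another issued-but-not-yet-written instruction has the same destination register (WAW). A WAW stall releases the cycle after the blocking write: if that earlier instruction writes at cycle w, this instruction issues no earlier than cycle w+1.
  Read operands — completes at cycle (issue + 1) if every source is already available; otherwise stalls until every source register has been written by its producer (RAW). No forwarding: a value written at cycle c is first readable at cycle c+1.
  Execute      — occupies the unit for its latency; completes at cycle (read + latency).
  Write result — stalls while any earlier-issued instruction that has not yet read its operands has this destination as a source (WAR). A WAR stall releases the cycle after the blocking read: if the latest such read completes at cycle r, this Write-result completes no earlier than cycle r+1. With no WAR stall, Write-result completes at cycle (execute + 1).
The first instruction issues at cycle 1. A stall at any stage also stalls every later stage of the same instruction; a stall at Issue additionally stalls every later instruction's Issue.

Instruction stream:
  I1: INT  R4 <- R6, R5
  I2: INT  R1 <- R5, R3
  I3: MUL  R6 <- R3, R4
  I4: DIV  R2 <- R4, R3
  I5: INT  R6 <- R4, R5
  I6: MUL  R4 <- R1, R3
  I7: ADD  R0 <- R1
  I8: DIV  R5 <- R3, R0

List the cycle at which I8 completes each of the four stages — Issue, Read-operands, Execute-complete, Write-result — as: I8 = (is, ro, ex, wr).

cycle 1: I1 issues→INT
cycle 2: I1 reads
cycle 3: I1 exec-done
cycle 4: I1 writes R4
cycle 5: I2 issues→INT
cycle 6: I2 reads · I3 issues→MUL
cycle 7: I2 exec-done · I3 reads · I4 issues→DIV
cycle 8: I2 writes R1 · I4 reads
cycle 11: I3 exec-done
cycle 12: I3 writes R6
cycle 13: I5 issues→INT
cycle 14: I5 reads · I6 issues→MUL
cycle 15: I5 exec-done · I6 reads · I7 issues→ADD
cycle 16: I4 exec-done · I5 writes R6 · I7 reads
cycle 17: I4 writes R2
cycle 18: I7 exec-done · I8 issues→DIV
cycle 19: I6 exec-done · I7 writes R0
cycle 20: I6 writes R4 · I8 reads
cycle 28: I8 exec-done
cycle 29: I8 writes R5

I8 = (18, 20, 28, 29)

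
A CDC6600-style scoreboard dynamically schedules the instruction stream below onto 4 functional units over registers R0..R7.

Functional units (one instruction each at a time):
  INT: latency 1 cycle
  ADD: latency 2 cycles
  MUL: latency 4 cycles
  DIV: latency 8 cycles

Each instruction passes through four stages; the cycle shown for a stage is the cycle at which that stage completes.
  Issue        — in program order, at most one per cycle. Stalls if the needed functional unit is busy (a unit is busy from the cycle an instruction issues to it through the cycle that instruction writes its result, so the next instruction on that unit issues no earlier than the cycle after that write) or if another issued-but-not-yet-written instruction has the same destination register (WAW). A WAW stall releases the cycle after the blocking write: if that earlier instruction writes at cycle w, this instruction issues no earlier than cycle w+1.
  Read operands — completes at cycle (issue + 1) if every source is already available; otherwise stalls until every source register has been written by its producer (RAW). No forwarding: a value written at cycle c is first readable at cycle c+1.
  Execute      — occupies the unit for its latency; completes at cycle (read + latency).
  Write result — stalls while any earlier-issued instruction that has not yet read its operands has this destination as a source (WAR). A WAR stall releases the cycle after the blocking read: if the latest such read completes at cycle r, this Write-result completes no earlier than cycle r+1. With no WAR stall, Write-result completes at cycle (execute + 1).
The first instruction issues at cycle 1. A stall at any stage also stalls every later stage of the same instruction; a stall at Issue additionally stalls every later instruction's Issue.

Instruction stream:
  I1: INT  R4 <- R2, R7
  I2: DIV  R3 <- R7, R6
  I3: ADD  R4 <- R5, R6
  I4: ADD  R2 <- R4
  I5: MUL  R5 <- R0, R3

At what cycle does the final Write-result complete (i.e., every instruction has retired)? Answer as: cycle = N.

t=1  I1 dispatched to INT
t=2  I1 operands ready; I2 dispatched to DIV
t=3  I1 complete; I2 operands ready
t=4  R4←I1
t=5  I3 dispatched to ADD
t=6  I3 operands ready
t=8  I3 complete
t=9  R4←I3
t=10  I4 dispatched to ADD
t=11  I2 complete; I4 operands ready; I5 dispatched to MUL
t=12  R3←I2
t=13  I4 complete; I5 operands ready
t=14  R2←I4
t=17  I5 complete
t=18  R5←I5

cycle = 18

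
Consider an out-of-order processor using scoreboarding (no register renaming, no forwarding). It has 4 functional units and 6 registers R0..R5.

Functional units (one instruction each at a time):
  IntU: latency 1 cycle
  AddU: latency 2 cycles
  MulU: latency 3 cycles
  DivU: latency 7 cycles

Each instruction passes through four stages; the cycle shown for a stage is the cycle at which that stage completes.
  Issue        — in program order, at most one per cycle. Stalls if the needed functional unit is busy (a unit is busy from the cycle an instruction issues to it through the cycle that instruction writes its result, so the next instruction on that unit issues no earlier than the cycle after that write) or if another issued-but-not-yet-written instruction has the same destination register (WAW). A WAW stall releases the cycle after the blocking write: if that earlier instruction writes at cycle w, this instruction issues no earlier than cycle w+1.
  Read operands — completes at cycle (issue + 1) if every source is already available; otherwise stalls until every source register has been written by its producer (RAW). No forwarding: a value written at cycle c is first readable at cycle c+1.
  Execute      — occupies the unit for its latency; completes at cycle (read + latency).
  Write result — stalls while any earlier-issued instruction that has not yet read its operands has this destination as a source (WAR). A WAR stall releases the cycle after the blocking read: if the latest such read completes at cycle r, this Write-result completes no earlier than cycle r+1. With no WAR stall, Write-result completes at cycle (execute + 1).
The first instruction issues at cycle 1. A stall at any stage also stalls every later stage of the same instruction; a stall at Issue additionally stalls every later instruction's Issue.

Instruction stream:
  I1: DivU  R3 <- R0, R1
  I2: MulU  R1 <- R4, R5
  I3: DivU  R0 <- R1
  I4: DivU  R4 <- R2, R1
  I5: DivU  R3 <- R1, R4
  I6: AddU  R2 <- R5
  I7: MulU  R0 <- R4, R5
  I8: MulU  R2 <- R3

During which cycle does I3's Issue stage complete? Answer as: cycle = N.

  I1 | 1 | 2 | 9 | 10
  I2 | 2 | 3 | 6 | 7
  I3 | 11 | 12 | 19 | 20   struct: DivU busy until I1 writes@10
  I4 | 21 | 22 | 29 | 30   struct: DivU busy until I3 writes@20
  I5 | 31 | 32 | 39 | 40   struct: DivU busy until I4 writes@30
  I6 | 32 | 33 | 35 | 36
  I7 | 33 | 34 | 37 | 38
  I8 | 39 | 41 | 44 | 45   struct: MulU busy until I7 writes@38 · RAW R3: wait I5 write@40

cycle = 11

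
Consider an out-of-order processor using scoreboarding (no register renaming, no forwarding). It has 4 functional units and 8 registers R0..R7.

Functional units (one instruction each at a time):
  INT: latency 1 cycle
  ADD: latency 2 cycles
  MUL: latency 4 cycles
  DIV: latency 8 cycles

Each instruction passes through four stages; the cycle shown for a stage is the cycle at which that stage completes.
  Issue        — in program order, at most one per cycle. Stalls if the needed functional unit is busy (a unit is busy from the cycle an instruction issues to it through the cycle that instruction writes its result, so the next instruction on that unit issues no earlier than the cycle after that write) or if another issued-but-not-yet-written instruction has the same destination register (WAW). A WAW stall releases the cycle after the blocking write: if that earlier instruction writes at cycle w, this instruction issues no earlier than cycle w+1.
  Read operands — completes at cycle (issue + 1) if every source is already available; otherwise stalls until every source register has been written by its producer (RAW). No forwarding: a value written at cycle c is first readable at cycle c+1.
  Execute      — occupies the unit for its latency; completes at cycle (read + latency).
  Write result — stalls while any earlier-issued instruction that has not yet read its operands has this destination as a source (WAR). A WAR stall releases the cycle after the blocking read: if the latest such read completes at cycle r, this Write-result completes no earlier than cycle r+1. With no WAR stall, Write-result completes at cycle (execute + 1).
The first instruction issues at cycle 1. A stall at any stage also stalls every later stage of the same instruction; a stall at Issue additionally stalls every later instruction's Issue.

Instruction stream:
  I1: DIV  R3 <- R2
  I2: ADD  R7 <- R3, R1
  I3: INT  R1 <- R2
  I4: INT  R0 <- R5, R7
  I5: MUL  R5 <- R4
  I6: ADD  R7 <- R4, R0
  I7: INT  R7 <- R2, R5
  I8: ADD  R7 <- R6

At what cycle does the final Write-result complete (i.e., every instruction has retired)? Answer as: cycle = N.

cycle = 31

cycle 1: I1 dispatched to DIV
cycle 2: I1 operands ready | I2 dispatched to ADD
cycle 3: I3 dispatched to INT
cycle 4: I3 operands ready
cycle 5: I3 complete
cycle 10: I1 complete
cycle 11: R3←I1
cycle 12: I2 operands ready
cycle 13: R1←I3
cycle 14: I2 complete | I4 dispatched to INT
cycle 15: R7←I2 | I5 dispatched to MUL
cycle 16: I4 operands ready | I5 operands ready | I6 dispatched to ADD
cycle 17: I4 complete
cycle 18: R0←I4
cycle 19: I6 operands ready
cycle 20: I5 complete
cycle 21: R5←I5 | I6 complete
cycle 22: R7←I6
cycle 23: I7 dispatched to INT
cycle 24: I7 operands ready
cycle 25: I7 complete
cycle 26: R7←I7
cycle 27: I8 dispatched to ADD
cycle 28: I8 operands ready
cycle 30: I8 complete
cycle 31: R7←I8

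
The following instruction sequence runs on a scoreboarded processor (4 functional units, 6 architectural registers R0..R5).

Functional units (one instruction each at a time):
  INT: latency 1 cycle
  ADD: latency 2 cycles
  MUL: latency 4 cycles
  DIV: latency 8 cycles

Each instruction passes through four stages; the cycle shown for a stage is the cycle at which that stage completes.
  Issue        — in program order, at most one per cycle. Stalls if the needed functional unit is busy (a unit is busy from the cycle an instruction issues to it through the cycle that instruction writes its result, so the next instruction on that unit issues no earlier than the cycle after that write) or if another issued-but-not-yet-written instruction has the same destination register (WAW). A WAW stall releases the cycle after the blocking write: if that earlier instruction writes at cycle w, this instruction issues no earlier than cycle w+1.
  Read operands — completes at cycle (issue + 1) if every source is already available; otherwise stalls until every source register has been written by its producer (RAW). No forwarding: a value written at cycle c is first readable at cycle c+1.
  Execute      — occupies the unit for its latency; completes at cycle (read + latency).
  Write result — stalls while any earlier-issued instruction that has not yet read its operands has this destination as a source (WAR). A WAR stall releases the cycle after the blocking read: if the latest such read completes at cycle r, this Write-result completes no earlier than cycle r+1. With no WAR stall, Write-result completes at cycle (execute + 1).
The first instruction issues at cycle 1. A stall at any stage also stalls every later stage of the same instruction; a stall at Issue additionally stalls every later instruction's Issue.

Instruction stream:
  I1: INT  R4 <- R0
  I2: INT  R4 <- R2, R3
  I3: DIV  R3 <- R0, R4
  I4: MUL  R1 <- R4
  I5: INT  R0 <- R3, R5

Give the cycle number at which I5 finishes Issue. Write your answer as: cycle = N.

cycle = 9

c1: I1 issues→INT
c2: I1 reads
c3: I1 exec-done
c4: I1 writes R4
c5: I2 issues→INT
c6: I2 reads · I3 issues→DIV
c7: I2 exec-done · I4 issues→MUL
c8: I2 writes R4
c9: I3 reads · I4 reads · I5 issues→INT
c13: I4 exec-done
c14: I4 writes R1
c17: I3 exec-done
c18: I3 writes R3
c19: I5 reads
c20: I5 exec-done
c21: I5 writes R0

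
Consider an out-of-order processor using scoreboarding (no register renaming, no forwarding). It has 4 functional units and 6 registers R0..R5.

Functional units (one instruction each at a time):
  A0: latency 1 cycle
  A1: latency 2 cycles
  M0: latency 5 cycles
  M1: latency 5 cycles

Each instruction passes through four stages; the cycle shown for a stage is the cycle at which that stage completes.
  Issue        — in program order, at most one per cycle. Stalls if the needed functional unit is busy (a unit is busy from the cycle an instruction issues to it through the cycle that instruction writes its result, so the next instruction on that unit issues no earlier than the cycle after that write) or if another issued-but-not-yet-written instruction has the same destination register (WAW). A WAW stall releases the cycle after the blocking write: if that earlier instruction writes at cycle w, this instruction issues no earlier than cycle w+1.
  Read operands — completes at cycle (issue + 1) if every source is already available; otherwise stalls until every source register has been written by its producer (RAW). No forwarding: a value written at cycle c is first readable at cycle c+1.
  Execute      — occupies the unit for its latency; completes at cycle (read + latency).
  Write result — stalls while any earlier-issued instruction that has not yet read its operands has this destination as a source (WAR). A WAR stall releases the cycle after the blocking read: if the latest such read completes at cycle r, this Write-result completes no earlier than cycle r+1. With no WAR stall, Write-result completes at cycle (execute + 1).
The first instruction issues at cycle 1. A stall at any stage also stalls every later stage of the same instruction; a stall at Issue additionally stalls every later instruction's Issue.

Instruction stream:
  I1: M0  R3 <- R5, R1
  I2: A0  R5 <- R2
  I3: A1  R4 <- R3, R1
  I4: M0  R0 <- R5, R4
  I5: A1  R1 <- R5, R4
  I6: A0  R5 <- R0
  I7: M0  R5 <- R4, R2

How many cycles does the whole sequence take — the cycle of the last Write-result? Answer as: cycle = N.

cycle = 30

I1: IS=1 RO=2 EX=7 WR=8
I2: IS=2 RO=3 EX=4 WR=5
I3: IS=3 RO=9 EX=11 WR=12  [RAW R3: wait I1 write@8]
I4: IS=9 RO=13 EX=18 WR=19  [struct: M0 busy until I1 writes@8; RAW R4: wait I3 write@12]
I5: IS=13 RO=14 EX=16 WR=17  [struct: A1 busy until I3 writes@12]
I6: IS=14 RO=20 EX=21 WR=22  [RAW R0: wait I4 write@19]
I7: IS=23 RO=24 EX=29 WR=30  [WAW R5: wait I6 write@22]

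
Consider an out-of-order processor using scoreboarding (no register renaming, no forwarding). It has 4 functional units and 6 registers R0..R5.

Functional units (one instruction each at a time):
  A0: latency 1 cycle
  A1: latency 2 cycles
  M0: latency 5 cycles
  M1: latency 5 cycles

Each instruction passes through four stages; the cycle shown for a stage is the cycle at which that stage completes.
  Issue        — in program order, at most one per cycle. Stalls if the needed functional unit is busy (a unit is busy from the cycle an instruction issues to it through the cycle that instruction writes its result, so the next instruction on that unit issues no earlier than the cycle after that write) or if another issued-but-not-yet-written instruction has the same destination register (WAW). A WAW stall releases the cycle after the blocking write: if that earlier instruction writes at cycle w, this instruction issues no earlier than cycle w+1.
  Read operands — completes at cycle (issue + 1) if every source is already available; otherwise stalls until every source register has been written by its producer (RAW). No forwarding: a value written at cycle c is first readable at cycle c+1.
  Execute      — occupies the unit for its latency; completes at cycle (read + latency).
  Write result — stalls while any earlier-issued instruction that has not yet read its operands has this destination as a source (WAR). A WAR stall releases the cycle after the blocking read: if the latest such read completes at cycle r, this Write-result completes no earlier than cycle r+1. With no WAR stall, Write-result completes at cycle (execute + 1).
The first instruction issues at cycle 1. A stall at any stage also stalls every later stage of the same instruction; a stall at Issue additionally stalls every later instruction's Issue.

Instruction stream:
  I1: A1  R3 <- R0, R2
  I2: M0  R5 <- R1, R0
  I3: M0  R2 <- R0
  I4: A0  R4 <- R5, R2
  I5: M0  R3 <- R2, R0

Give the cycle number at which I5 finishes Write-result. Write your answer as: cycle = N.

cycle = 25

[1] issue I1 (A1)
[2] I1 read-ops, issue I2 (M0)
[3] I2 read-ops
[4] I1 finished on A1
[5] I1→R3
[8] I2 finished on M0
[9] I2→R5
[10] issue I3 (M0)
[11] I3 read-ops, issue I4 (A0)
[16] I3 finished on M0
[17] I3→R2
[18] I4 read-ops, issue I5 (M0)
[19] I4 finished on A0, I5 read-ops
[20] I4→R4
[24] I5 finished on M0
[25] I5→R3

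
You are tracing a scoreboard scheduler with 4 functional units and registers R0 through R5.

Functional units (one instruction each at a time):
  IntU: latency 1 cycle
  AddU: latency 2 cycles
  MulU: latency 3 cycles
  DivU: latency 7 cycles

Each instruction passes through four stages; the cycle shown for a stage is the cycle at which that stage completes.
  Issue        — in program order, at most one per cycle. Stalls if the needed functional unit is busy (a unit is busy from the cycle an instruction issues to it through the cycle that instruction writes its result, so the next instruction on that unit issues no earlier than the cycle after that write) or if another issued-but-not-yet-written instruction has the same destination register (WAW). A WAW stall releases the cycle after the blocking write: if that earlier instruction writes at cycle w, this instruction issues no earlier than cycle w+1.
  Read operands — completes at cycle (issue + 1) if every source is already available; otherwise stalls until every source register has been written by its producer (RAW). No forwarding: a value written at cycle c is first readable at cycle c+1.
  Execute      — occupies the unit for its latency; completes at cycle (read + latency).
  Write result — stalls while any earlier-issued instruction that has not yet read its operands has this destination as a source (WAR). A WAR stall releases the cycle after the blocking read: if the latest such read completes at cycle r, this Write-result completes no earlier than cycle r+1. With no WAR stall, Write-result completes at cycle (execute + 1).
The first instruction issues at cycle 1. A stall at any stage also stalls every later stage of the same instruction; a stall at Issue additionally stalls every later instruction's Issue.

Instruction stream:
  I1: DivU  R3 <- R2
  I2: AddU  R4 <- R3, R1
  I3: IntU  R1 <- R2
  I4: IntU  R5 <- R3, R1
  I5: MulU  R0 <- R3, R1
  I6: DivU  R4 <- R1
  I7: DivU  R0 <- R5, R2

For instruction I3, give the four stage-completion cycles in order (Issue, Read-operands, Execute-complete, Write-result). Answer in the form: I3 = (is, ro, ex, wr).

I3 = (3, 4, 5, 12)

cycle 1: issue I1 (DivU)
cycle 2: I1 read-ops, issue I2 (AddU)
cycle 3: issue I3 (IntU)
cycle 4: I3 read-ops
cycle 5: I3 finished on IntU
cycle 9: I1 finished on DivU
cycle 10: I1→R3
cycle 11: I2 read-ops
cycle 12: I3→R1
cycle 13: I2 finished on AddU, issue I4 (IntU)
cycle 14: I2→R4, I4 read-ops, issue I5 (MulU)
cycle 15: I4 finished on IntU, I5 read-ops, issue I6 (DivU)
cycle 16: I4→R5, I6 read-ops
cycle 18: I5 finished on MulU
cycle 19: I5→R0
cycle 23: I6 finished on DivU
cycle 24: I6→R4
cycle 25: issue I7 (DivU)
cycle 26: I7 read-ops
cycle 33: I7 finished on DivU
cycle 34: I7→R0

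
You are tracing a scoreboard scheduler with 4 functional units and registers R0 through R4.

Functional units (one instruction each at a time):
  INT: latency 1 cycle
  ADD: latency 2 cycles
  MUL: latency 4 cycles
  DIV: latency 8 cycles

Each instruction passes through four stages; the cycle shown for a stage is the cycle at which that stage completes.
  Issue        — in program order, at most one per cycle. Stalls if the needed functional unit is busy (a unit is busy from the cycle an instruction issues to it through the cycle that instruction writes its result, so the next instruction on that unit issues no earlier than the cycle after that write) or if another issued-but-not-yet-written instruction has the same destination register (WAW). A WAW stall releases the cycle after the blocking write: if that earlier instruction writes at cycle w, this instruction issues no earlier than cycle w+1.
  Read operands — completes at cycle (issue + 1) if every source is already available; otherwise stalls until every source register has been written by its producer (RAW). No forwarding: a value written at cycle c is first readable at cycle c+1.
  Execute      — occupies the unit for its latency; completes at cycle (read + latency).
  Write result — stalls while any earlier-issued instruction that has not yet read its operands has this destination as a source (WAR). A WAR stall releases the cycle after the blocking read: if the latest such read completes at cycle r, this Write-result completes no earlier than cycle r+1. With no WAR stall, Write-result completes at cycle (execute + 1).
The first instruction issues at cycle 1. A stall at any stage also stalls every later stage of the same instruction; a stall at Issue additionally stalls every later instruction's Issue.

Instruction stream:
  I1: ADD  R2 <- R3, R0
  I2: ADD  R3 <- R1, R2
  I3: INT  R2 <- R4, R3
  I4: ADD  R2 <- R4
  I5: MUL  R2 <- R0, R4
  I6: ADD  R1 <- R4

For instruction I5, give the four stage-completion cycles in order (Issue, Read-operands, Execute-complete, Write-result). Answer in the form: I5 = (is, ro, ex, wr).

[I1] 1/2/4/5
[I2] 6/7/9/10  (struct: ADD busy until I1 writes@5)
[I3] 7/11/12/13  (RAW R3: wait I2 write@10)
[I4] 14/15/17/18  (WAW R2: wait I3 write@13)
[I5] 19/20/24/25  (WAW R2: wait I4 write@18)
[I6] 20/21/23/24

I5 = (19, 20, 24, 25)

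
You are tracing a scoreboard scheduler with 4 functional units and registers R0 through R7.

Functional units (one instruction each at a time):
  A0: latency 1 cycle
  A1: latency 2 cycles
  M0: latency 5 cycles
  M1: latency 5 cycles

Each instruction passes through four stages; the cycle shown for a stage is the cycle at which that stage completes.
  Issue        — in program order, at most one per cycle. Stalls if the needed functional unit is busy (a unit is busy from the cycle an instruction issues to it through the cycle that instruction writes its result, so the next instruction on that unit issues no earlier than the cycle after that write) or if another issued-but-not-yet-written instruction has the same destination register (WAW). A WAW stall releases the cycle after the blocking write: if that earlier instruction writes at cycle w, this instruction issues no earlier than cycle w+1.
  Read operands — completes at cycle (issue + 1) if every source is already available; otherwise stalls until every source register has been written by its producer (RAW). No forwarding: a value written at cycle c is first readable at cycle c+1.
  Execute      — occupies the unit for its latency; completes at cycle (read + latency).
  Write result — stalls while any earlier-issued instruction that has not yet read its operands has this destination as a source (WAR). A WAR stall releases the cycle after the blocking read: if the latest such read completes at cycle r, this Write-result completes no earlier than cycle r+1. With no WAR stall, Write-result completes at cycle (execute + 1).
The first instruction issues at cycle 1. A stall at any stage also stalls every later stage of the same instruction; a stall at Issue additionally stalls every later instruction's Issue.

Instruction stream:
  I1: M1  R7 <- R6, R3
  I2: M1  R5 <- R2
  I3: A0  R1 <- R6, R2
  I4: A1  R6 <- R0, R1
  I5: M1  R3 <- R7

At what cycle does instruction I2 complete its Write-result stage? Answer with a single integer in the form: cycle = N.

cycle = 16

c1: I1→M1
c2: I1 RO
c7: I1 EX
c8: I1 WR R7
c9: I2→M1
c10: I2 RO · I3→A0
c11: I3 RO · I4→A1
c12: I3 EX
c13: I3 WR R1
c14: I4 RO
c15: I2 EX
c16: I2 WR R5 · I4 EX
c17: I4 WR R6 · I5→M1
c18: I5 RO
c23: I5 EX
c24: I5 WR R3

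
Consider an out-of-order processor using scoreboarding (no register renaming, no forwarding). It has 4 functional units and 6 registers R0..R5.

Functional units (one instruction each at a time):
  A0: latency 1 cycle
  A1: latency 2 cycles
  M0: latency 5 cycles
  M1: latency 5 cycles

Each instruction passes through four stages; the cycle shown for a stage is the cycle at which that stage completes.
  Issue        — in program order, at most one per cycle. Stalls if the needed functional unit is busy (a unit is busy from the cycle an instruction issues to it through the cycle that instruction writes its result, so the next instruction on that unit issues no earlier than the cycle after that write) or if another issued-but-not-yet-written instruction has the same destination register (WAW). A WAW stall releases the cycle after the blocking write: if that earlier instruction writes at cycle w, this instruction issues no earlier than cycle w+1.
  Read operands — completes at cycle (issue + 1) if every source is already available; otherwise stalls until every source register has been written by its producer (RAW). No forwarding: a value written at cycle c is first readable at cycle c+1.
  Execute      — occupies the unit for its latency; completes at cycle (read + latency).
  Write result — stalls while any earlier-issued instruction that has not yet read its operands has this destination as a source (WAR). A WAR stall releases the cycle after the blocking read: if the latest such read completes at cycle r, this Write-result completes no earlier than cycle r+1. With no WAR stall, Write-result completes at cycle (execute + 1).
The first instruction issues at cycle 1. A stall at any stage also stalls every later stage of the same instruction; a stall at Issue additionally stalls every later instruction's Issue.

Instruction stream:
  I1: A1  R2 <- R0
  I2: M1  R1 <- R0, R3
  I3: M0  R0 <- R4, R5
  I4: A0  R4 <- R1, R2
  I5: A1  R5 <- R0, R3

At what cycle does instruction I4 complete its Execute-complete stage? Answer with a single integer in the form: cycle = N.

  I1 | 1 | 2 | 4 | 5
  I2 | 2 | 3 | 8 | 9
  I3 | 3 | 4 | 9 | 10
  I4 | 4 | 10 | 11 | 12   RAW R1: wait I2 write@9
  I5 | 6 | 11 | 13 | 14   struct: A1 busy until I1 writes@5 · RAW R0: wait I3 write@10

cycle = 11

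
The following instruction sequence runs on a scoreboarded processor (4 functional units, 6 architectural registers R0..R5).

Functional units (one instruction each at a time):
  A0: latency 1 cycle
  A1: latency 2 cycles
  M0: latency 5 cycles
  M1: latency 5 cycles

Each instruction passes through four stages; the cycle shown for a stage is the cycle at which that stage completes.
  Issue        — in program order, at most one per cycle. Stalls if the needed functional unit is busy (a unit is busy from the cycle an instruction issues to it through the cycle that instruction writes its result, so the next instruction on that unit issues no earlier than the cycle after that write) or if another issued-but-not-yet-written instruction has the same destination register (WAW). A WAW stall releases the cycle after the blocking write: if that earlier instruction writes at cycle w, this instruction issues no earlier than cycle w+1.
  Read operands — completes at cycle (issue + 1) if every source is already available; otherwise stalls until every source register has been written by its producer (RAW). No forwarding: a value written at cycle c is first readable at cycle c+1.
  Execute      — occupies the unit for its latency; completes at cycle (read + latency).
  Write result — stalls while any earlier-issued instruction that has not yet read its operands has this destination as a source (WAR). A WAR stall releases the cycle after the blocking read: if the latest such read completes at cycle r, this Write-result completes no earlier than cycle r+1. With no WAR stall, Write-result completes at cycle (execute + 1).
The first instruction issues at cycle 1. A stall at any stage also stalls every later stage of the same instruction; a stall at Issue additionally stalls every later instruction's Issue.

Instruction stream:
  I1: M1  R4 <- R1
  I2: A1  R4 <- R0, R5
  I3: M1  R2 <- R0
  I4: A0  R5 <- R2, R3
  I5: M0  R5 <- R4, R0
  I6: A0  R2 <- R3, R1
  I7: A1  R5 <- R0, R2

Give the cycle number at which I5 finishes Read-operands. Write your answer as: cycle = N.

cycle = 22

[1] I1 dispatched to M1
[2] I1 operands ready
[7] I1 complete
[8] R4←I1
[9] I2 dispatched to A1
[10] I2 operands ready · I3 dispatched to M1
[11] I3 operands ready · I4 dispatched to A0
[12] I2 complete
[13] R4←I2
[16] I3 complete
[17] R2←I3
[18] I4 operands ready
[19] I4 complete
[20] R5←I4
[21] I5 dispatched to M0
[22] I5 operands ready · I6 dispatched to A0
[23] I6 operands ready
[24] I6 complete
[25] R2←I6
[27] I5 complete
[28] R5←I5
[29] I7 dispatched to A1
[30] I7 operands ready
[32] I7 complete
[33] R5←I7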